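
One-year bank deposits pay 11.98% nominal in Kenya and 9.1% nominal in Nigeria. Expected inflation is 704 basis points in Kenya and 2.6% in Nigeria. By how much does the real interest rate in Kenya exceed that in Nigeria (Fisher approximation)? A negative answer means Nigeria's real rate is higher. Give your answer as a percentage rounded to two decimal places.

Kenya: 11.98% − 7.04% = 4.940%
Nigeria: 9.1% − 2.6% = 6.500%
Differential = -1.560% → -1.56%.

-1.56%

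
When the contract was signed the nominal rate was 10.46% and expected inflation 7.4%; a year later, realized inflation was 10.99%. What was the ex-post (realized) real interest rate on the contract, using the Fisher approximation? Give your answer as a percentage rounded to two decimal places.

Ex-post: 10.46% − 10.99% = -0.530%
So the realized real rate is -0.53%.

-0.53%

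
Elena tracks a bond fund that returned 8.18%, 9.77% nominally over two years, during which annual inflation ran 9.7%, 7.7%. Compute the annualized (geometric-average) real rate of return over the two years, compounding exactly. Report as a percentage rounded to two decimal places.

0.25%

Nominal growth factor = 1.0818 × 1.0977 = 1.18749186
Price-level growth factor = 1.0970 × 1.0770 = 1.18146900
Real growth factor = 1.18749186 / 1.18146900 = 1.00509777
Annualized real rate = 1.00509777^(1/2) − 1 = 0.2546% → 0.25%.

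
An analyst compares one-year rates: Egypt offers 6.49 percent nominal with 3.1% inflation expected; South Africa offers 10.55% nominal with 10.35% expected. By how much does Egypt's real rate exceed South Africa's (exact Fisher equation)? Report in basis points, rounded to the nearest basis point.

Egypt: (1 + 0.0649)/(1 + 0.0310) − 1 = 3.2881%
South Africa: (1 + 0.1055)/(1 + 0.1035) − 1 = 0.1812%
Differential = 3.2881% − 0.1812% = 3.1068% → 311 basis points.

311 basis points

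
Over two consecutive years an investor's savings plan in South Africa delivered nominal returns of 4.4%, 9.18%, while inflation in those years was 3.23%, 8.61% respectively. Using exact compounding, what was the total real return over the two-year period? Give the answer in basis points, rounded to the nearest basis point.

Compound the nominal returns: 1.0440 × 1.0918 = 1.139839.
Compound inflation: 1.0323 × 1.0861 = 1.121181.
Deflate: 1.139839 / 1.121181 = 1.016642.
Total real return = 1.016642 − 1 → 166 basis points.

166 basis points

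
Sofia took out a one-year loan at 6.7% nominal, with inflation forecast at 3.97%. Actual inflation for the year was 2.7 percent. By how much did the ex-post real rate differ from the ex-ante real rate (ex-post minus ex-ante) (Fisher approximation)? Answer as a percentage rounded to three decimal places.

1.270%

Ex-ante: 6.7% − 3.97% = 2.730%
Ex-post: 6.7% − 2.7% = 4.000%
Difference (ex-post − ex-ante) = 1.2700% → 1.270%.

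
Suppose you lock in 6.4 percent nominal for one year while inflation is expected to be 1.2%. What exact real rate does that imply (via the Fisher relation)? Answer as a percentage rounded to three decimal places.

5.138%

By the Fisher relation, 1 + r = (1 + i)/(1 + π).
1 + r = 1.06400 / 1.01200 = 1.051383
r = 1.051383 − 1 = 5.1383%, i.e. 5.138%.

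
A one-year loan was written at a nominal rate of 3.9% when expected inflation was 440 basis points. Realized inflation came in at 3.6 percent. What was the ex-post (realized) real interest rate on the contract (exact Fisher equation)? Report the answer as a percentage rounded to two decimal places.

Ex-post: (1 + 0.0390)/(1 + 0.0360) − 1 = 0.2896%
So the realized real rate is 0.29%.

0.29%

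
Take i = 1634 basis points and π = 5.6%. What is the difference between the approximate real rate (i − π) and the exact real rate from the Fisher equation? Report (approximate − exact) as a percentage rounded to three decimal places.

0.570%

Approximate: r ≈ 16.340% − 5.600% = 10.7400%
Exact: (1 + 0.1634)/(1 + 0.0560) − 1 = 10.17045%
Error = 10.7400% − 10.17045% = 0.56955% → 0.570%.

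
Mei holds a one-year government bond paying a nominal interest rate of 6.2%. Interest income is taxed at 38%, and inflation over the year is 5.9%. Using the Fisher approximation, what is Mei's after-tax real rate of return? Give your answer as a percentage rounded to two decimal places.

-2.06%

After-tax nominal return = 6.2% × (1 − 0.38) = 3.8440%.
r ≈ 3.8440% − 5.9% → -2.06%.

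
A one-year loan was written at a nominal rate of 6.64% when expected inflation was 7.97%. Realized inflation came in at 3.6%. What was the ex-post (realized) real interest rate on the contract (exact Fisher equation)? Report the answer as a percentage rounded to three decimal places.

2.934%

Ex-post: (1 + 0.0664)/(1 + 0.0360) − 1 = 2.9344%
So the realized real rate is 2.934%.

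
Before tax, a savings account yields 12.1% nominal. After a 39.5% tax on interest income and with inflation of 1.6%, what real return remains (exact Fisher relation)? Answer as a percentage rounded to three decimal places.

5.630%

After-tax nominal return = 12.1% × (1 − 0.395) = 7.3205%.
1 + r = 1.073205 / 1.01600 = 1.056304
After-tax real rate = 1.056304 − 1 → 5.630%.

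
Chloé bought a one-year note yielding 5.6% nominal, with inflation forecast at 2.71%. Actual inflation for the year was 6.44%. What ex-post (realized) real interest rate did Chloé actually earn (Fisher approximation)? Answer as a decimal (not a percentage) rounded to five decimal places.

Ex-post: 5.6% − 6.44% = -0.840%
So the realized real rate is -0.00840.

-0.00840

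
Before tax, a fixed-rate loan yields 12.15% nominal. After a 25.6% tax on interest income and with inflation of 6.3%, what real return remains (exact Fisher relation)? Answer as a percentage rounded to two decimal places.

After-tax nominal return = 12.15% × (1 − 0.256) = 9.0396%.
1 + r = 1.090396 / 1.06300 = 1.025772
After-tax real rate = 1.025772 − 1 → 2.58%.

2.58%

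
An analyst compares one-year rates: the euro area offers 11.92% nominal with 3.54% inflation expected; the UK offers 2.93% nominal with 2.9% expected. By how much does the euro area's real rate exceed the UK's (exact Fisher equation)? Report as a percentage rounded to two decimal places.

The euro area: (1 + 0.1192)/(1 + 0.0354) − 1 = 8.0935%
The UK: (1 + 0.0293)/(1 + 0.0290) − 1 = 0.0292%
Differential = 8.0935% − 0.0292% = 8.0643% → 8.06%.

8.06%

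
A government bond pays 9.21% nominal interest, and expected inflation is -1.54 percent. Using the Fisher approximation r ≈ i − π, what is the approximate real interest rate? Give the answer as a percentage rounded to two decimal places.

10.75%

r ≈ i − π = 9.21% − (-1.54%) = 10.75%.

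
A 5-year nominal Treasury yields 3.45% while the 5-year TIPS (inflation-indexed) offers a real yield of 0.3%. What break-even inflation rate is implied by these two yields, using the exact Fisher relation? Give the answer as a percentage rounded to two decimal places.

3.14%

(1 + π) = (1 + i)/(1 + r) = 1.03450 / 1.00300 = 1.031406
Break-even inflation = 1.031406 − 1 → 3.14%.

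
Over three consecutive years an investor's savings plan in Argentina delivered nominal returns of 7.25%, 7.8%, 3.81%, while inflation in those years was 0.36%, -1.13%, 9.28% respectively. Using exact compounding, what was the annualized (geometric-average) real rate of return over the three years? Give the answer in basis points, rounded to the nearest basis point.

344 basis points

Nominal growth factor = 1.0725 × 1.0780 × 1.0381 = 1.20020451
Price-level growth factor = 1.0036 × 0.9887 × 1.0928 = 1.08434098
Real growth factor = 1.20020451 / 1.08434098 = 1.10685156
Annualized real rate = 1.10685156^(1/3) − 1 = 3.4419% → 344 basis points.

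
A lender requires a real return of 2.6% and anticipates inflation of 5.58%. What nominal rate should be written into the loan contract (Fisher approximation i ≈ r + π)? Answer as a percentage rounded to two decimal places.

8.18%

i ≈ r + π = 2.6% + 5.58% = 8.18%.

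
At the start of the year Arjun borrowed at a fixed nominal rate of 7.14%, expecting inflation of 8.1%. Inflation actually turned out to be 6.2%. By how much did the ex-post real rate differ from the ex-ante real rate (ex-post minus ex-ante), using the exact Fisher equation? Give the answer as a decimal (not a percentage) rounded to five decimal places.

Ex-ante: (1 + 0.0714)/(1 + 0.0810) − 1 = -0.8881%
Ex-post: (1 + 0.0714)/(1 + 0.0620) − 1 = 0.8851%
Difference (ex-post − ex-ante) = 1.7732% → 0.01773.

0.01773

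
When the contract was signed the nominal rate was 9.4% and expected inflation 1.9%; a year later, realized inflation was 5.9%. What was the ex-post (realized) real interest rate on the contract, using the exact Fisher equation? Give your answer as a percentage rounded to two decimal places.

3.31%

Ex-post: (1 + 0.0940)/(1 + 0.0590) − 1 = 3.305005%
So the realized real rate is 3.31%.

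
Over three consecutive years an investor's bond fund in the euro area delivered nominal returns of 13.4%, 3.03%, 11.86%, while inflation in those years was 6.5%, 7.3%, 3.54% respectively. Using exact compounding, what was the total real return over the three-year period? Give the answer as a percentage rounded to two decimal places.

10.46%

Nominal growth factor = 1.1340 × 1.0303 × 1.1186 = 1.306928
Price-level growth factor = 1.0650 × 1.0730 × 1.0354 = 1.183198
Real growth factor = 1.306928 / 1.183198 = 1.104572
Total real return = 1.104572 − 1 → 10.46%.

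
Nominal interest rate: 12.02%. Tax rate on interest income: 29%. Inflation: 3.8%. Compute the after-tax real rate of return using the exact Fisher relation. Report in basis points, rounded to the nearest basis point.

After-tax nominal return = 12.02% × (1 − 0.29) = 8.5342%.
1 + r = 1.085342 / 1.03800 = 1.045609
After-tax real rate = 1.045609 − 1 → 456 basis points.

456 basis points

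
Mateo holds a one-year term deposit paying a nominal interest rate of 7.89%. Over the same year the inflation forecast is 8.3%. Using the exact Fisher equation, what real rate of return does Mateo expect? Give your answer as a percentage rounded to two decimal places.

-0.38%

By the Fisher equation, 1 + r = (1 + i)/(1 + π).
1 + r = 1.07890 / 1.08300 = 0.996214
r = 0.996214 − 1 = -0.3786%, i.e. -0.38%.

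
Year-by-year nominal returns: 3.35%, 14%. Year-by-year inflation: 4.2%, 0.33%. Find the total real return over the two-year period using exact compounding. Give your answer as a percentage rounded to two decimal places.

Compound the nominal returns: 1.0335 × 1.1400 = 1.178190.
Compound inflation: 1.0420 × 1.0033 = 1.045439.
Deflate: 1.178190 / 1.045439 = 1.126982.
Total real return = 1.126982 − 1 → 12.70%.

12.70%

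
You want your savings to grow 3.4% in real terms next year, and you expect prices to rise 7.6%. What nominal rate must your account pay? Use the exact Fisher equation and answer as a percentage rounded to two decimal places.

(1 + i) = (1 + r)(1 + π) = 1.03400 × 1.07600 = 1.112584
i = 1.112584 − 1, so the required nominal rate is 11.26%.

11.26%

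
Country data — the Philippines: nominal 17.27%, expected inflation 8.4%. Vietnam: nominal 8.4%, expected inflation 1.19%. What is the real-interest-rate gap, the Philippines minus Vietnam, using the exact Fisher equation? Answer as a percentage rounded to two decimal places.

1.06%

The Philippines: (1 + 0.1727)/(1 + 0.0840) − 1 = 8.1827%
Vietnam: (1 + 0.0840)/(1 + 0.0119) − 1 = 7.1252%
Differential = 8.1827% − 7.1252% = 1.0574% → 1.06%.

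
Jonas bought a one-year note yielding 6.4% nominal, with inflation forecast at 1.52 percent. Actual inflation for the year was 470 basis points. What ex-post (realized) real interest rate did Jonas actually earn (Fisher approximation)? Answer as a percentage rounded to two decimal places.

Ex-post: 6.4% − 4.7% = 1.700%
So the realized real rate is 1.70%.

1.70%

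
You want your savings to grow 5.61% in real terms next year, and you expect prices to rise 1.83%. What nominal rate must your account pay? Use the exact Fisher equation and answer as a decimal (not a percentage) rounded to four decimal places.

(1 + i) = (1 + r)(1 + π) = 1.05610 × 1.01830 = 1.07542663
i = 1.07542663 − 1, so the required nominal rate is 0.0754.

0.0754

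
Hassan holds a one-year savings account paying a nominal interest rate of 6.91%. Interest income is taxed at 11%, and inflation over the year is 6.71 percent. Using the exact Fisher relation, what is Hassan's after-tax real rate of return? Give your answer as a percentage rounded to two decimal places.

-0.52%

After-tax nominal return = 6.91% × (1 − 0.11) = 6.1499%.
1 + r = 1.061499 / 1.06710 = 0.994751
After-tax real rate = 0.994751 − 1 → -0.52%.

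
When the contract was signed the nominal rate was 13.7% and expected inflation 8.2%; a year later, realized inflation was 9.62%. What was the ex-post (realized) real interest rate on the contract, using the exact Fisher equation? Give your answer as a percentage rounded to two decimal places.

3.72%

Ex-post: (1 + 0.1370)/(1 + 0.0962) − 1 = 3.7219%
So the realized real rate is 3.72%.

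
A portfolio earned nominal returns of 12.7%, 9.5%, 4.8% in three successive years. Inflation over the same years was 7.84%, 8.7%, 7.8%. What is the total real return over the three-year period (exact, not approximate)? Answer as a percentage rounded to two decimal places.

2.35%

Nominal growth factor = 1.1270 × 1.0950 × 1.0480 = 1.293300
Price-level growth factor = 1.0784 × 1.0870 × 1.0780 = 1.263654
Real growth factor = 1.293300 / 1.263654 = 1.023461
Total real return = 1.023461 − 1 → 2.35%.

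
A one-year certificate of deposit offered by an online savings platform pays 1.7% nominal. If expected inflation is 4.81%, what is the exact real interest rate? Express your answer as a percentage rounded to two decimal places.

By the Fisher equation, 1 + r = (1 + i)/(1 + π).
1 + r = 1.01700 / 1.04810 = 0.970327
r = 0.970327 − 1 = -2.9673%, i.e. -2.97%.

-2.97%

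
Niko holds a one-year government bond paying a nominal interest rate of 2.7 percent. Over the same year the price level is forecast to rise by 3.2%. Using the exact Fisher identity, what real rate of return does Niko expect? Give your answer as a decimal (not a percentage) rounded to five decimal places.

1 + r = 1.02700 / 1.03200 = 0.99515504
r = 0.99515504 − 1 = -0.484496%, i.e. -0.00484.

-0.00484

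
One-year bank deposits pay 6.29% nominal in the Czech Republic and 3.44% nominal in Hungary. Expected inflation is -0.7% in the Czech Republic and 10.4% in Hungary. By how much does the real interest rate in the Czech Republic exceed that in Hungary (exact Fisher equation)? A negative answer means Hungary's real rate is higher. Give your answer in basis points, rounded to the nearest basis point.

1334 basis points

The Czech Republic: (1 + 0.0629)/(1 − 0.0070) − 1 = 7.0393%
Hungary: (1 + 0.0344)/(1 + 0.1040) − 1 = -6.3043%
Differential = 7.0393% − (-6.3043%) = 13.3436% → 1334 basis points.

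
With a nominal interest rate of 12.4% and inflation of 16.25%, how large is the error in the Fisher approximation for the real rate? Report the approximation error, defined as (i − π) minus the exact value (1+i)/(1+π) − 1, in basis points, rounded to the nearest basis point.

-54 basis points

Approximate: r ≈ 12.400% − 16.250% = -3.8500%
Exact: (1 + 0.1240)/(1 + 0.1625) − 1 = -3.3118%
Error = -3.8500% − (-3.3118%) = -0.5382% → -54 basis points.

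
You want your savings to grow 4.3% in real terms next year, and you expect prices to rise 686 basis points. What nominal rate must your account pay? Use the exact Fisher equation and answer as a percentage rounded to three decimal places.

11.455%

(1 + i) = (1 + r)(1 + π) = 1.04300 × 1.06860 = 1.1145498
i = 1.1145498 − 1, so the required nominal rate is 11.455%.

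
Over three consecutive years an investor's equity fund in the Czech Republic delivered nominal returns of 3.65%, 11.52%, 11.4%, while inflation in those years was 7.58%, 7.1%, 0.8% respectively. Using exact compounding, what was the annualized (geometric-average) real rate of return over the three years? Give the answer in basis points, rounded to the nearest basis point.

Nominal growth factor = 1.0365 × 1.1152 × 1.1140 = 1.28767795
Price-level growth factor = 1.0758 × 1.0710 × 1.0080 = 1.16139925
Real growth factor = 1.28767795 / 1.16139925 = 1.10872979
Annualized real rate = 1.10872979^(1/3) − 1 = 3.5004% → 350 basis points.

350 basis points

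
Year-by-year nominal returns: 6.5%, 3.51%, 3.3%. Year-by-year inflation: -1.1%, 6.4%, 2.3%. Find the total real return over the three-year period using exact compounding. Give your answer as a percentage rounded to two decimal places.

Compound the nominal returns: 1.0650 × 1.0351 × 1.0330 = 1.138760.
Compound inflation: 0.9890 × 1.0640 × 1.0230 = 1.076499.
Deflate: 1.138760 / 1.076499 = 1.057837.
Total real return = 1.057837 − 1 → 5.78%.

5.78%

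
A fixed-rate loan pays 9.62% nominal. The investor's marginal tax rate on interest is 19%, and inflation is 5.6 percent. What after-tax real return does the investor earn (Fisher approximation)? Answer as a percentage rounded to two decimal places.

After-tax nominal return = 9.62% × (1 − 0.19) = 7.7922%.
r ≈ 7.7922% − 5.6% → 2.19%.

2.19%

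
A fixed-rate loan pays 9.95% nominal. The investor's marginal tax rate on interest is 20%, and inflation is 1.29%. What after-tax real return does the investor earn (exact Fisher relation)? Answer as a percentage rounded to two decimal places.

After-tax nominal return = 9.95% × (1 − 0.2) = 7.9600%.
1 + r = 1.07960 / 1.01290 = 1.065851
After-tax real rate = 1.065851 − 1 → 6.59%.

6.59%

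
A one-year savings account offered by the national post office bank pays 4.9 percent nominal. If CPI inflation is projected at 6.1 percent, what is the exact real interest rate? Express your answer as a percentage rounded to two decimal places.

-1.13%

By the Fisher relation, 1 + r = (1 + i)/(1 + π).
1 + r = 1.04900 / 1.06100 = 0.988690
r = 0.988690 − 1 = -1.1310%, i.e. -1.13%.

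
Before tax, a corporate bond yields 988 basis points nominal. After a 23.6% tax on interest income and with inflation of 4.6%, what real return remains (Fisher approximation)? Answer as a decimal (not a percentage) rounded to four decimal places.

After-tax nominal return = 9.88% × (1 − 0.236) = 7.54832%.
r ≈ 7.54832% − 4.6% → 0.0295.

0.0295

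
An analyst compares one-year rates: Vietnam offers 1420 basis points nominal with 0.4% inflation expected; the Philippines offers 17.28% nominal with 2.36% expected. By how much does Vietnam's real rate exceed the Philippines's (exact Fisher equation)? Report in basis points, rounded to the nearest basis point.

Vietnam: (1 + 0.1420)/(1 + 0.0040) − 1 = 13.7450%
The Philippines: (1 + 0.1728)/(1 + 0.0236) − 1 = 14.5760%
Differential = 13.7450% − 14.5760% = -0.8310% → -83 basis points.

-83 basis points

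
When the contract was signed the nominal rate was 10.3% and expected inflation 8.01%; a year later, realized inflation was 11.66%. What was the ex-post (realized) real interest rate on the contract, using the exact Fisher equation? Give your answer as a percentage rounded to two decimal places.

Ex-post: (1 + 0.1030)/(1 + 0.1166) − 1 = -1.2180%
So the realized real rate is -1.22%.

-1.22%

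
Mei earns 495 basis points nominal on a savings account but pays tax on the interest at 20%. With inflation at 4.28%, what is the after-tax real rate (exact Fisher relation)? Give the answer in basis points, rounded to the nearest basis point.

After-tax nominal return = 4.95% × (1 − 0.2) = 3.9600%.
1 + r = 1.03960 / 1.04280 = 0.996931
After-tax real rate = 0.996931 − 1 → -31 basis points.

-31 basis points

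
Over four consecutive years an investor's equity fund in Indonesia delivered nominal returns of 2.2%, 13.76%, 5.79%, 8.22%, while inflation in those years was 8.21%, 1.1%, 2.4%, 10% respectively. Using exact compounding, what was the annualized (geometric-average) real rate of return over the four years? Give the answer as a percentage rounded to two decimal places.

Nominal growth factor = 1.0220 × 1.1376 × 1.0579 × 1.0822 = 1.33104466
Price-level growth factor = 1.0821 × 1.0110 × 1.0240 × 1.1000 = 1.23228509
Real growth factor = 1.33104466 / 1.23228509 = 1.08014344
Annualized real rate = 1.08014344^(1/4) − 1 = 1.9460% → 1.95%.

1.95%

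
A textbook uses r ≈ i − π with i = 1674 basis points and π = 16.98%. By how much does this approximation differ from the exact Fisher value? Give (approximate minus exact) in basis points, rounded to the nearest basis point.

-3 basis points

Approximate: r ≈ 16.740% − 16.980% = -0.2400%
Exact: (1 + 0.1674)/(1 + 0.1698) − 1 = -0.2052%
Error = -0.2400% − (-0.2052%) = -0.0348% → -3 basis points.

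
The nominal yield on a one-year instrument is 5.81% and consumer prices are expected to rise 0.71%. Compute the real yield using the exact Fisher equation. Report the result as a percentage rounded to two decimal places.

5.06%

By the Fisher identity, 1 + r = (1 + i)/(1 + π).
1 + r = 1.05810 / 1.00710 = 1.050640
r = 1.050640 − 1 = 5.0640%, i.e. 5.06%.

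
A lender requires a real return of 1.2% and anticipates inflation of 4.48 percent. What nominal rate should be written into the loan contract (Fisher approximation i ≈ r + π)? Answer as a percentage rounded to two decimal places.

5.68%

i ≈ r + π = 1.2% + 4.48% = 5.68%.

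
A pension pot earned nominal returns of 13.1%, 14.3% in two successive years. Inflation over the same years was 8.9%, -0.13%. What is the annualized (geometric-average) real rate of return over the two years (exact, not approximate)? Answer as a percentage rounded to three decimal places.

9.024%

Nominal growth factor = 1.1310 × 1.1430 = 1.29273300
Price-level growth factor = 1.0890 × 0.9987 = 1.08758430
Real growth factor = 1.29273300 / 1.08758430 = 1.18862786
Annualized real rate = 1.18862786^(1/2) − 1 = 9.0242% → 9.024%.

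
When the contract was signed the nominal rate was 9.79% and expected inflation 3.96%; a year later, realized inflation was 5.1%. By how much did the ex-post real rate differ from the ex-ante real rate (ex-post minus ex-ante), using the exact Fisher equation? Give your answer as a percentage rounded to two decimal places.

Ex-ante: (1 + 0.0979)/(1 + 0.0396) − 1 = 5.6079%
Ex-post: (1 + 0.0979)/(1 + 0.0510) − 1 = 4.4624%
Difference (ex-post − ex-ante) = -1.1455% → -1.15%.

-1.15%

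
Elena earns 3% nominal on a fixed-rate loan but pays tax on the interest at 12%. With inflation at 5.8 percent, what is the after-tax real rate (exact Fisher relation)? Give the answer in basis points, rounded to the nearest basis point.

After-tax nominal return = 3% × (1 − 0.12) = 2.6400%.
1 + r = 1.02640 / 1.05800 = 0.970132
After-tax real rate = 0.970132 − 1 → -299 basis points.

-299 basis points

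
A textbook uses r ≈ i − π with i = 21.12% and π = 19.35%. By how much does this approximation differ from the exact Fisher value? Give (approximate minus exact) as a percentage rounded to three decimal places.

0.287%

Approximate: r ≈ 21.120% − 19.350% = 1.7700%
Exact: (1 + 0.2112)/(1 + 0.1935) − 1 = 1.4830%
Error = 1.7700% − 1.4830% = 0.2870% → 0.287%.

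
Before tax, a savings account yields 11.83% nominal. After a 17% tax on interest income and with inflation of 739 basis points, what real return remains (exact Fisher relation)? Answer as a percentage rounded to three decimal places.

After-tax nominal return = 11.83% × (1 − 0.17) = 9.8189%.
1 + r = 1.098189 / 1.07390 = 1.022618
After-tax real rate = 1.022618 − 1 → 2.262%.

2.262%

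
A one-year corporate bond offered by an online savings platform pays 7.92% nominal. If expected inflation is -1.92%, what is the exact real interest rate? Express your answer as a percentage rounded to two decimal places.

10.03%

By the Fisher identity, 1 + r = (1 + i)/(1 + π).
1 + r = 1.07920 / 0.98080 = 1.100326
r = 1.100326 − 1 = 10.0326%, i.e. 10.03%.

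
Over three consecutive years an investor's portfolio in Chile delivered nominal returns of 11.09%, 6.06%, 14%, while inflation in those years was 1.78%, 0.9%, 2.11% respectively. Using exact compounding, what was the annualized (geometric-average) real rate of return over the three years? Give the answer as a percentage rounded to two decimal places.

Nominal growth factor = 1.1109 × 1.0606 × 1.1400 = 1.34317142
Price-level growth factor = 1.0178 × 1.0090 × 1.0211 = 1.04862906
Real growth factor = 1.34317142 / 1.04862906 = 1.28088327
Annualized real rate = 1.28088327^(1/3) − 1 = 8.6017% → 8.60%.

8.60%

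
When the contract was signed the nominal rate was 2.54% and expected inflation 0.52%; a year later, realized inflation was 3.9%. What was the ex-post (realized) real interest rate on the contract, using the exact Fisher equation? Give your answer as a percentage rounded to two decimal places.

-1.31%

Ex-post: (1 + 0.0254)/(1 + 0.0390) − 1 = -1.3090%
So the realized real rate is -1.31%.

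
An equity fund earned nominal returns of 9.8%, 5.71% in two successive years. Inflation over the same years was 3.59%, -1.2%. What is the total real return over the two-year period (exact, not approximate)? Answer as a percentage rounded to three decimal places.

13.408%

Compound the nominal returns: 1.0980 × 1.0571 = 1.160696.
Compound inflation: 1.0359 × 0.9880 = 1.023469.
Deflate: 1.160696 / 1.023469 = 1.134080.
Total real return = 1.134080 − 1 → 13.408%.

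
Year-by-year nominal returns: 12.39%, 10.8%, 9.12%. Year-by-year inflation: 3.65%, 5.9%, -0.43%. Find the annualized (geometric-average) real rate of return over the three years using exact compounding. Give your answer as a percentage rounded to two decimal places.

Compound the nominal returns: 1.1239 × 1.1080 × 1.0912 = 1.35885085.
Compound inflation: 1.0365 × 1.0590 × 0.9957 = 1.09293359.
Deflate: 1.35885085 / 1.09293359 = 1.24330596.
Annualized real rate = 1.24330596^(1/3) − 1 = 7.5291% → 7.53%.

7.53%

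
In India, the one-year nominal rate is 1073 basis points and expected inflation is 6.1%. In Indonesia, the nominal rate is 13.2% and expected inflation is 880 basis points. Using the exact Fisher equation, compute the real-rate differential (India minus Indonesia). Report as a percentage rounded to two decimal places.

India: (1 + 0.1073)/(1 + 0.0610) − 1 = 4.3638%
Indonesia: (1 + 0.1320)/(1 + 0.0880) − 1 = 4.0441%
Differential = 4.3638% − 4.0441% = 0.3197% → 0.32%.

0.32%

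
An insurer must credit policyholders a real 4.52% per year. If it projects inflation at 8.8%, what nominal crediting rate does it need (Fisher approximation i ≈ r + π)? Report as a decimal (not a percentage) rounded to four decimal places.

0.1332

i ≈ r + π = 4.52% + 8.8% = 0.1332.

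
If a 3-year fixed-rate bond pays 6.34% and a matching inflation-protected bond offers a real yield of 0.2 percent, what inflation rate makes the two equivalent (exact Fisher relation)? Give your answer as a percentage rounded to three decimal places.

6.128%

(1 + π) = (1 + i)/(1 + r) = 1.06340 / 1.00200 = 1.061277
Break-even inflation = 1.061277 − 1 → 6.128%.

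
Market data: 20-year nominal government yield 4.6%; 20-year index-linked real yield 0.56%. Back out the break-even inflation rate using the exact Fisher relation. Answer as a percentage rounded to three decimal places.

(1 + π) = (1 + i)/(1 + r) = 1.04600 / 1.00560 = 1.04017502
Break-even inflation = 1.04017502 − 1 → 4.018%.

4.018%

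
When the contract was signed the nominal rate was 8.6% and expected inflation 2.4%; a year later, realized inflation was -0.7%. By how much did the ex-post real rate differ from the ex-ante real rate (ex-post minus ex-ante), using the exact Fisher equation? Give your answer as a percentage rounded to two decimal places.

3.31%

Ex-ante: (1 + 0.0860)/(1 + 0.0240) − 1 = 6.0547%
Ex-post: (1 + 0.0860)/(1 − 0.0070) − 1 = 9.3656%
Difference (ex-post − ex-ante) = 3.3109% → 3.31%.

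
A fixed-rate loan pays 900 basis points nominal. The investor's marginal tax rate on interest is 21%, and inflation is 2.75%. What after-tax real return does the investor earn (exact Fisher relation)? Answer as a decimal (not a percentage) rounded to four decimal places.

0.0424

After-tax nominal return = 9% × (1 − 0.21) = 7.1100%.
1 + r = 1.07110 / 1.02750 = 1.042433
After-tax real rate = 1.042433 − 1 → 0.0424.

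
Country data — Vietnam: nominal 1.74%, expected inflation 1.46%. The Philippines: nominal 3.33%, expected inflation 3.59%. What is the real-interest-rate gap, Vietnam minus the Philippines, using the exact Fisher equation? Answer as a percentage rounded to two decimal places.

0.53%

Vietnam: (1 + 0.0174)/(1 + 0.0146) − 1 = 0.2760%
The Philippines: (1 + 0.0333)/(1 + 0.0359) − 1 = -0.2510%
Differential = 0.2760% − (-0.2510%) = 0.5270% → 0.53%.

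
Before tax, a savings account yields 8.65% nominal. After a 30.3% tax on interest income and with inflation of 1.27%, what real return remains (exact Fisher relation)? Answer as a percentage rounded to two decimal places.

4.70%

After-tax nominal return = 8.65% × (1 − 0.303) = 6.02905%.
1 + r = 1.0602905 / 1.01270 = 1.046994
After-tax real rate = 1.046994 − 1 → 4.70%.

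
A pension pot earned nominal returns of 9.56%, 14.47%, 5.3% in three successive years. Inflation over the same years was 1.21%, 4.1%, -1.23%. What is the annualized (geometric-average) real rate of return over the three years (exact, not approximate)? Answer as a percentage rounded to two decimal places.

8.27%

Compound the nominal returns: 1.0956 × 1.1447 × 1.0530 = 1.32060239.
Compound inflation: 1.0121 × 1.0410 × 0.9877 = 1.04063687.
Deflate: 1.32060239 / 1.04063687 = 1.26903286.
Annualized real rate = 1.26903286^(1/3) − 1 = 8.2657% → 8.27%.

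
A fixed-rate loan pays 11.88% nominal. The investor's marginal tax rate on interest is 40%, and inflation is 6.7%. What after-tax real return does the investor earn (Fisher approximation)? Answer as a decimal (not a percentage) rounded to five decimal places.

0.00428

After-tax nominal return = 11.88% × (1 − 0.4) = 7.1280%.
r ≈ 7.1280% − 6.7% → 0.00428.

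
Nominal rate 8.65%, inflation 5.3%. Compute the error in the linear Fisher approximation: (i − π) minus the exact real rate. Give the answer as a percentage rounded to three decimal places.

0.169%

Approximate: r ≈ 8.650% − 5.300% = 3.3500%
Exact: (1 + 0.0865)/(1 + 0.0530) − 1 = 3.1814%
Error = 3.3500% − 3.1814% = 0.1686% → 0.169%.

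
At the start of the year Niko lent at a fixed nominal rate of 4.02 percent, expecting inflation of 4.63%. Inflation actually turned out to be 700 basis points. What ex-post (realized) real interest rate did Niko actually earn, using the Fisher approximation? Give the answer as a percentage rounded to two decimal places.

-2.98%

Ex-post: 4.02% − 7% = -2.980%
So the realized real rate is -2.98%.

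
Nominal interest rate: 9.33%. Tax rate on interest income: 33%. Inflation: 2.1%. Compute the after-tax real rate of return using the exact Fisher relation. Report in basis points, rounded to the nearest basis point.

407 basis points

After-tax nominal return = 9.33% × (1 − 0.33) = 6.2511%.
1 + r = 1.062511 / 1.02100 = 1.040657
After-tax real rate = 1.040657 − 1 → 407 basis points.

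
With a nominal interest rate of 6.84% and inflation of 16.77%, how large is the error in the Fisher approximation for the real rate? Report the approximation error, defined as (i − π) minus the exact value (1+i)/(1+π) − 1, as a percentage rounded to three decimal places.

Approximate: r ≈ 6.840% − 16.770% = -9.9300%
Exact: (1 + 0.0684)/(1 + 0.1677) − 1 = -8.5039%
Error = -9.9300% − (-8.5039%) = -1.4261% → -1.426%.

-1.426%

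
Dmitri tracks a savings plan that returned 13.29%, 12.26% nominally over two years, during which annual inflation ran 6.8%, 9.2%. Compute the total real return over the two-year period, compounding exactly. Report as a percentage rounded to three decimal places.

9.049%

Nominal growth factor = 1.1329 × 1.1226 = 1.271794
Price-level growth factor = 1.0680 × 1.0920 = 1.166256
Real growth factor = 1.271794 / 1.166256 = 1.090493
Total real return = 1.090493 − 1 → 9.049%.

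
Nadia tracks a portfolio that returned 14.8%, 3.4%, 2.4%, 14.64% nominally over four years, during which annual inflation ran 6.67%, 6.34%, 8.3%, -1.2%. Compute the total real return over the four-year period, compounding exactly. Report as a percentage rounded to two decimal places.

Nominal growth factor = 1.1480 × 1.0340 × 1.0240 × 1.1464 = 1.393473
Price-level growth factor = 1.0667 × 1.0634 × 1.0830 × 0.9880 = 1.213736
Real growth factor = 1.393473 / 1.213736 = 1.148085
Total real return = 1.148085 − 1 → 14.81%.

14.81%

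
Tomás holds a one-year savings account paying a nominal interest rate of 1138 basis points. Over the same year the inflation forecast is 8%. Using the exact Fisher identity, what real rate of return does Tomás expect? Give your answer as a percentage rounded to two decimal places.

3.13%

By the Fisher identity, 1 + r = (1 + i)/(1 + π).
1 + r = 1.11380 / 1.08000 = 1.031296
r = 1.031296 − 1 = 3.1296%, i.e. 3.13%.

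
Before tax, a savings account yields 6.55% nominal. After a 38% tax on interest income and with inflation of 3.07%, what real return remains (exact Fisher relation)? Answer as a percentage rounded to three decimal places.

0.961%

After-tax nominal return = 6.55% × (1 − 0.38) = 4.0610%.
1 + r = 1.04061 / 1.03070 = 1.0096148
After-tax real rate = 1.0096148 − 1 → 0.961%.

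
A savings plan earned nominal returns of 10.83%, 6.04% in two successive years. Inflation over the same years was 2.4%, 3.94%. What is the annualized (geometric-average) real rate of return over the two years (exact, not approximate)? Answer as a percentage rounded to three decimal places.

5.081%

Nominal growth factor = 1.1083 × 1.0604 = 1.175241320
Price-level growth factor = 1.0240 × 1.0394 = 1.064345600
Real growth factor = 1.175241320 / 1.064345600 = 1.104191458
Annualized real rate = 1.104191458^(1/2) − 1 = 5.08051% → 5.081%.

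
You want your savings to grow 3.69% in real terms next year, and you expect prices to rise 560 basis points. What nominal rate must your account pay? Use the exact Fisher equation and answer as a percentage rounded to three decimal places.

9.497%

(1 + i) = (1 + r)(1 + π) = 1.03690 × 1.05600 = 1.0949664
i = 1.0949664 − 1, so the required nominal rate is 9.497%.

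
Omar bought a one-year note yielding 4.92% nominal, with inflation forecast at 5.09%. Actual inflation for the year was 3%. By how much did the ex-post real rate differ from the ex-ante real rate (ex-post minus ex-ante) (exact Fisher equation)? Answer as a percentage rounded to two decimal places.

Ex-ante: (1 + 0.0492)/(1 + 0.0509) − 1 = -0.1618%
Ex-post: (1 + 0.0492)/(1 + 0.0300) − 1 = 1.8641%
Difference (ex-post − ex-ante) = 2.0258% → 2.03%.

2.03%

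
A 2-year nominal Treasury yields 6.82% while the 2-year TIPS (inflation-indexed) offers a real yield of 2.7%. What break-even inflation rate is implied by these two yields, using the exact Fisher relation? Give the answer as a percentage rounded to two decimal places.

(1 + π) = (1 + i)/(1 + r) = 1.06820 / 1.02700 = 1.040117
Break-even inflation = 1.040117 − 1 → 4.01%.

4.01%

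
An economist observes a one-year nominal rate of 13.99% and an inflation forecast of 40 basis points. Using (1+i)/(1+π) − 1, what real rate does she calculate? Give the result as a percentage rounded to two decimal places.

13.54%

1 + r = 1.13990 / 1.00400 = 1.135359
r = 1.135359 − 1 = 13.5359%, i.e. 13.54%.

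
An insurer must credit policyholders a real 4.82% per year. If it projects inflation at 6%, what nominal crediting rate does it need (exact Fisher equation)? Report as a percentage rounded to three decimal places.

(1 + i) = (1 + r)(1 + π) = 1.04820 × 1.06000 = 1.111092
i = 1.111092 − 1, so the required nominal rate is 11.109%.

11.109%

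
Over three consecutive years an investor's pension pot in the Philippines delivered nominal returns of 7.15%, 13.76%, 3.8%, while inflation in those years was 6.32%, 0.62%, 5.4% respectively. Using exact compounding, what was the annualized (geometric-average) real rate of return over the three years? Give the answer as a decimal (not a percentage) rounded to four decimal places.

0.0392

Nominal growth factor = 1.0715 × 1.1376 × 1.0380 = 1.26525806
Price-level growth factor = 1.0632 × 1.0062 × 1.0540 = 1.12756060
Real growth factor = 1.26525806 / 1.12756060 = 1.12211979
Annualized real rate = 1.12211979^(1/3) − 1 = 3.9154% → 0.0392.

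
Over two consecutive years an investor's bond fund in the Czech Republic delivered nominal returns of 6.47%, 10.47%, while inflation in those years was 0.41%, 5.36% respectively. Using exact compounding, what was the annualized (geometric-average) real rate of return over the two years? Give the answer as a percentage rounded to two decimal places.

Compound the nominal returns: 1.0647 × 1.1047 = 1.17617409.
Compound inflation: 1.0041 × 1.0536 = 1.05791976.
Deflate: 1.17617409 / 1.05791976 = 1.11178006.
Annualized real rate = 1.11178006^(1/2) − 1 = 5.4410% → 5.44%.

5.44%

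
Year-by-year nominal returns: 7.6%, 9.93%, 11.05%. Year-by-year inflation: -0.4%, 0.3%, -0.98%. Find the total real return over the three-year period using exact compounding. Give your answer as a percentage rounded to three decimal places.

Compound the nominal returns: 1.0760 × 1.0993 × 1.1105 = 1.3135514.
Compound inflation: 0.9960 × 1.0030 × 0.9902 = 0.9891979.
Deflate: 1.3135514 / 0.9891979 = 1.3278954.
Total real return = 1.3278954 − 1 → 32.790%.

32.790%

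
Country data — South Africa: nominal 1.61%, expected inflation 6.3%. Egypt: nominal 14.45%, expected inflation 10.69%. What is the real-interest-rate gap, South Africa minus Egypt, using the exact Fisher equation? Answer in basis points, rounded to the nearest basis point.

South Africa: (1 + 0.0161)/(1 + 0.0630) − 1 = -4.4120%
Egypt: (1 + 0.1445)/(1 + 0.1069) − 1 = 3.3969%
Differential = -4.4120% − 3.3969% = -7.8089% → -781 basis points.

-781 basis points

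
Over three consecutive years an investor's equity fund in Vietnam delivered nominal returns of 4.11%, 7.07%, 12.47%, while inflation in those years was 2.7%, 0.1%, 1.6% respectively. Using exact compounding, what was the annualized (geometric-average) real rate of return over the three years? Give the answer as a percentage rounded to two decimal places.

Compound the nominal returns: 1.0411 × 1.0707 × 1.1247 = 1.25370958.
Compound inflation: 1.0270 × 1.0010 × 1.0160 = 1.04447543.
Deflate: 1.25370958 / 1.04447543 = 1.20032462.
Annualized real rate = 1.20032462^(1/3) − 1 = 6.2754% → 6.28%.

6.28%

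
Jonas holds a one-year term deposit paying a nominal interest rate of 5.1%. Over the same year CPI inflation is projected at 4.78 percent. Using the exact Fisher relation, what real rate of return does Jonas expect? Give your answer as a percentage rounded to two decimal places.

By the Fisher relation, 1 + r = (1 + i)/(1 + π).
1 + r = 1.05100 / 1.04780 = 1.003054
r = 1.003054 − 1 = 0.3054%, i.e. 0.31%.

0.31%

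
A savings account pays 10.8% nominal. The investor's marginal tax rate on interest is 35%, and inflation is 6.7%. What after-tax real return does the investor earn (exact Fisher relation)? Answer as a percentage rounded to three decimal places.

After-tax nominal return = 10.8% × (1 − 0.35) = 7.0200%.
1 + r = 1.07020 / 1.06700 = 1.002999
After-tax real rate = 1.002999 − 1 → 0.300%.

0.300%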